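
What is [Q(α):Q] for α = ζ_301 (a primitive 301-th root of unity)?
[Q(α):Q] = 252

The minimal polynomial of ζ_301 over Q is the 301-th cyclotomic polynomial Φ_301(x), which is irreducible over Q and has degree φ(301) = 252. Hence [Q(α):Q] = φ(301) = 252.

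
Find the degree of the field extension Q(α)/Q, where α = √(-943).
[Q(α):Q] = 2

[Q(α):Q] equals the degree of the minimal polynomial of α. Here α^2 = -943 and x^2 + 943 is irreducible (d = -943 is squarefree, ≠ 1, hence not a square), so deg(m_α) = 2. Thus [Q(α):Q] = 2.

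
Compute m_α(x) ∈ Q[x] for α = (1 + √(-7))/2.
m_α(x) = x^2 - x + 2

From 2α - 1 = √(-7), squaring gives (2α - 1)^2 = -7, i.e. 4α^2 - 4α + 1 = -7, so α^2 - α + (1 + 7)/4 = 0. Since -7 ≡ 1 (mod 4), (1 + 7)/4 = 2 ∈ Z. The polynomial x^2 - x + 2 has discriminant 1 - 4·(2) = -7, which is not a perfect square in Q (d = -7 is squarefree and ≠ 1), so x^2 - x + 2 is irreducible over Q. It is the minimal polynomial of α.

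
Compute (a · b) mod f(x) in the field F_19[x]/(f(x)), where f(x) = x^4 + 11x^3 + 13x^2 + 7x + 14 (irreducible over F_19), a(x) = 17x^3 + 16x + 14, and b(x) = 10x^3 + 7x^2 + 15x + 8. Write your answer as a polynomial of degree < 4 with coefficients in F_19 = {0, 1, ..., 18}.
a · b ≡ 18x^3 + 4x^2 + 3x + 4 (mod f(x))

Multiply in F_19[x]: a(x)·b(x) = (17x^3 + 16x + 14)·(10x^3 + 7x^2 + 15x + 8) = 18x^6 + 5x^5 + 16x^4 + 8x^3 + 15x^2 + 15x + 17. This has degree ≥ 4, so divide by f(x) over F_19: 18x^6 + 5x^5 + 16x^4 + 8x^3 + 15x^2 + 15x + 17 = (18x^2 + 16x + 5)·(x^4 + 11x^3 + 13x^2 + 7x + 14) + (18x^3 + 4x^2 + 3x + 4). Hence a·b ≡ 18x^3 + 4x^2 + 3x + 4 (mod f). (F_19[x]/(f) is a field with 19^4 = 130321 elements since f is irreducible of degree 4.)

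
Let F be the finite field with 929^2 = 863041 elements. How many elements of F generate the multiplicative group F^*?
There are φ(863040) = 215040 primitive elements

F_q^* is cyclic of order q - 1 = 863040. A cyclic group of order m has exactly φ(m) generators. Here m = 863040 = 2^6 · 3 · 5 · 29 · 31, so the number of primitive elements is φ(863040) = 215040.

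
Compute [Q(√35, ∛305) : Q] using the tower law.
[Q(√35, ∛305) : Q] = 6

Let L = Q(√35, ∛305). Since Q(√35) ⊂ L and [Q(√35):Q] = 2, the tower law gives 2 | [L:Q]. Likewise Q(∛305) ⊂ L with [Q(∛305):Q] = 3 (because 305 is not a perfect cube), so 3 | [L:Q]. As gcd(2,3) = 1, [L:Q] is divisible by 6. Conversely L is generated over Q by √35 and ∛305, so [L:Q] ≤ 2·3 = 6. Therefore [Q(√35, ∛305) : Q] = 6.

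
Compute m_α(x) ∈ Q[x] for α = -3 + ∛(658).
m_α(x) = x^3 + 9x^2 + 27x - 631

Set β = α + 3 = ∛(658), so β^3 = 658. Then (α + 3)^3 - 658 = 0, i.e. α is a root of g(x) = (x + 3)^3 - 658 = x^3 + 9x^2 + 27x - 631. Since g(x) = h(x + 3) where h(x) = x^3 - 658, and h is irreducible over Q (because 658 is not a perfect cube, so h has no rational root, and a monic cubic with no rational root is irreducible), g is also irreducible (irreducibility is preserved under the substitution x → x + 3). Hence m_α(x) = x^3 + 9x^2 + 27x - 631.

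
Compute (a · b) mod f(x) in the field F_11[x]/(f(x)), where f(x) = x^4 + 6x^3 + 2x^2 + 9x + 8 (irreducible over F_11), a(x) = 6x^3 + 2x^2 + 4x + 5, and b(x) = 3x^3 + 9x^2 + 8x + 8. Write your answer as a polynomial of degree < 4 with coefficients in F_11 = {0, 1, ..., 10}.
a · b ≡ 5x^3 + 7x^2 + 5x + 7 (mod f(x))

Multiply in F_11[x]: a(x)·b(x) = (6x^3 + 2x^2 + 4x + 5)·(3x^3 + 9x^2 + 8x + 8) = 7x^6 + 5x^5 + x^4 + 5x^3 + 5x^2 + 6x + 7. This has degree ≥ 4, so divide by f(x) over F_11: 7x^6 + 5x^5 + x^4 + 5x^3 + 5x^2 + 6x + 7 = (7x^2 + 7x)·(x^4 + 6x^3 + 2x^2 + 9x + 8) + (5x^3 + 7x^2 + 5x + 7). Hence a·b ≡ 5x^3 + 7x^2 + 5x + 7 (mod f). (F_11[x]/(f) is a field with 11^4 = 14641 elements since f is irreducible of degree 4.)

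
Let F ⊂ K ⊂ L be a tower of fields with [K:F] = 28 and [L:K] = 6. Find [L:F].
[L:F] = 168

The tower law says that for any tower of field extensions F ⊂ K ⊂ L with finite degrees, [L:F] = [L:K] · [K:F]. Here this gives [L:F] = 6 · 28 = 168.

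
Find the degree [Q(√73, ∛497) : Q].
[Q(√73, ∛497) : Q] = 6

Let L = Q(√73, ∛497). Since Q(√73) ⊂ L and [Q(√73):Q] = 2, the tower law gives 2 | [L:Q]. Likewise Q(∛497) ⊂ L with [Q(∛497):Q] = 3 (because 497 is not a perfect cube), so 3 | [L:Q]. As gcd(2,3) = 1, [L:Q] is divisible by 6. Conversely L is generated over Q by √73 and ∛497, so [L:Q] ≤ 2·3 = 6. Therefore [Q(√73, ∛497) : Q] = 6.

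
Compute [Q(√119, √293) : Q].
[Q(√119, √293) : Q] = 4

[Q(√119):Q] = 2 (min poly x^2 - 119, irreducible since 119 is squarefree > 1). For the top step, suppose √293 ∈ Q(√119), say √293 = c + d√119 with c, d ∈ Q. Squaring: 293 = c^2 + 119d^2 + 2cd√119. Since √119 ∉ Q this forces 2cd = 0. If d = 0 then √293 = c ∈ Q, contradicting 293 squarefree > 1. If c = 0 then 293 = 119d^2, so 119·293 = (119d)^2 is a perfect square in Q — but 119·293 = 34867 is not a perfect square (since 119 and 293 are distinct squarefree integers). Contradiction. Hence √293 ∉ Q(√119), so x^2 - 293 stays irreducible over Q(√119) and [Q(√119, √293) : Q(√119)] = 2. By the tower law, [Q(√119, √293) : Q] = 2 · 2 = 4.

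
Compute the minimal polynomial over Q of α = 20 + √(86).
m_α(x) = x^2 - 40x + 314

From α - 20 = √(86), squaring gives (α - 20)^2 = 86, i.e. α^2 - 40α + 400 = 86, so α^2 - 40α + 314 = 0. The discriminant of x^2 - 40x + 314 is (-40)^2 - 4·(314) = 1600 - 1256 = 344, and 4·(86) is not a perfect square in Q since 86 is squarefree and ≠ 1. Hence x^2 - 40x + 314 is irreducible over Q and is the minimal polynomial of α.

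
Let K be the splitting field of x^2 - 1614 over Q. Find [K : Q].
[K : Q] = 2

f(x) = x^2 - 1614 factors as (x - √1614)(x + √1614). The splitting field is K = Q(√1614). Since 1614 is squarefree and > 1, it is not a perfect square, so x^2 - 1614 is irreducible over Q and [Q(√1614) : Q] = 2. Hence [K : Q] = 2.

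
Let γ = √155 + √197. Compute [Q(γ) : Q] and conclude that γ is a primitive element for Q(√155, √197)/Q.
[Q(γ) : Q] = 4 (equivalently, Q(γ) = Q(√155, √197))

Obviously Q(γ) ⊆ Q(√155, √197), and [Q(√155, √197):Q] = 4 (since 155, 197 are distinct squarefree integers > 1 with 30535 not a perfect square). To show equality we compute the minimal polynomial of γ. From γ = √155 + √197: γ^2 = 155 + 2√(30535) + 197 = 352 + 2√(30535), so γ^2 - 352 = 2√(30535); squaring, (γ^2 - 352)^2 = 4·30535, i.e. γ^4 - 704γ^2 + 123904 - 122140 = 0, i.e. γ^4 - 704γ^2 + 1764 = 0. So γ is a root of x^4 - 704x^2 + 1764. This polynomial is irreducible over Q: it has no rational root (each ±√155 ± √197 is irrational), and any factorization into two quadratics over Q would force √(30535) ∈ Q (pairing opposite roots) or √155, √197 ∈ Q (other pairings), all impossible. Hence [Q(γ):Q] = 4 = [Q(√155, √197):Q], so Q(γ) = Q(√155, √197).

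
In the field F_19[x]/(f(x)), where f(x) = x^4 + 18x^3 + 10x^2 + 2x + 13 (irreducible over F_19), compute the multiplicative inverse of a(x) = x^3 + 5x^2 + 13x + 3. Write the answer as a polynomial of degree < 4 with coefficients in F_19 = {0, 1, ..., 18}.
a(x)^(-1) ≡ 12x^3 + 6x^2 + x + 8 (mod f(x))

Since f is irreducible over F_19, F_19[x]/(f) is a field and a(x) ≠ 0 has an inverse. Apply the extended Euclidean algorithm to f(x) and a(x) in F_19[x]: f(x) = (x + 13)·a(x) + (8x^2 + x + 12);  a(x) = (12x + 11)·(8x^2 + x + 12) + (10x + 4);  (8x^2 + x + 12) = (16x + 7)·(10x + 4) + (3). The last nonzero remainder is the constant 3 = gcd(f, a) in F_19. Back-substituting through the division chain expresses 3 = s(x)·a(x) + t(x)·f(x) with s(x) ≡ 17x^3 + 18x^2 + 3x + 5 (mod f), so (17x^3 + 18x^2 + 3x + 5)·a(x) ≡ 3 (mod f). Multiplying by 3^(-1) ≡ 13 in F_19 gives a(x)^(-1) ≡ 13·(17x^3 + 18x^2 + 3x + 5) ≡ 12x^3 + 6x^2 + x + 8 (mod f). Check: (x^3 + 5x^2 + 13x + 3)·(12x^3 + 6x^2 + x + 8) = 12x^6 + 9x^5 + 16x^4 + 13x^3 + 14x^2 + 12x + 5 ≡ 1 (mod x^4 + 18x^3 + 10x^2 + 2x + 13).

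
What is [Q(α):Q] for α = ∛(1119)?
[Q(α):Q] = 3

The minimal polynomial of α is x^3 - 1119, irreducible over Q since 1119 is not a perfect cube (so x^3 - 1119 has no rational root). Hence [Q(α):Q] = deg(m_α) = 3.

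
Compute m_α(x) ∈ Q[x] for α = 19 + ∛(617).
m_α(x) = x^3 - 57x^2 + 1083x - 7476

Set β = α - 19 = ∛(617), so β^3 = 617. Then (α - 19)^3 - 617 = 0, i.e. α is a root of g(x) = (x - 19)^3 - 617 = x^3 - 57x^2 + 1083x - 7476. Since g(x) = h(x - 19) where h(x) = x^3 - 617, and h is irreducible over Q (because 617 is not a perfect cube, so h has no rational root, and a monic cubic with no rational root is irreducible), g is also irreducible (irreducibility is preserved under the substitution x → x - 19). Hence m_α(x) = x^3 - 57x^2 + 1083x - 7476.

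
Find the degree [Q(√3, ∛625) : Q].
[Q(√3, ∛625) : Q] = 6

Let L = Q(√3, ∛625). Since Q(√3) ⊂ L and [Q(√3):Q] = 2, the tower law gives 2 | [L:Q]. Likewise Q(∛625) ⊂ L with [Q(∛625):Q] = 3 (because 625 is not a perfect cube), so 3 | [L:Q]. As gcd(2,3) = 1, [L:Q] is divisible by 6. Conversely L is generated over Q by √3 and ∛625, so [L:Q] ≤ 2·3 = 6. Therefore [Q(√3, ∛625) : Q] = 6.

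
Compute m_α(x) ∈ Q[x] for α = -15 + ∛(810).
m_α(x) = x^3 + 45x^2 + 675x + 2565

Set β = α + 15 = ∛(810), so β^3 = 810. Then (α + 15)^3 - 810 = 0, i.e. α is a root of g(x) = (x + 15)^3 - 810 = x^3 + 45x^2 + 675x + 2565. Since g(x) = h(x + 15) where h(x) = x^3 - 810, and h is irreducible over Q (because 810 is not a perfect cube, so h has no rational root, and a monic cubic with no rational root is irreducible), g is also irreducible (irreducibility is preserved under the substitution x → x + 15). Hence m_α(x) = x^3 + 45x^2 + 675x + 2565.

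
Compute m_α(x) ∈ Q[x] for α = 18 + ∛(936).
m_α(x) = x^3 - 54x^2 + 972x - 6768

Set β = α - 18 = ∛(936), so β^3 = 936. Then (α - 18)^3 - 936 = 0, i.e. α is a root of g(x) = (x - 18)^3 - 936 = x^3 - 54x^2 + 972x - 6768. Since g(x) = h(x - 18) where h(x) = x^3 - 936, and h is irreducible over Q (because 936 is not a perfect cube, so h has no rational root, and a monic cubic with no rational root is irreducible), g is also irreducible (irreducibility is preserved under the substitution x → x - 18). Hence m_α(x) = x^3 - 54x^2 + 972x - 6768.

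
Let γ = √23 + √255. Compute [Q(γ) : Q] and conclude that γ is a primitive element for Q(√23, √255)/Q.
[Q(γ) : Q] = 4 (equivalently, Q(γ) = Q(√23, √255))

Obviously Q(γ) ⊆ Q(√23, √255), and [Q(√23, √255):Q] = 4 (since 23, 255 are distinct squarefree integers > 1 with 5865 not a perfect square). To show equality we compute the minimal polynomial of γ. From γ = √23 + √255: γ^2 = 23 + 2√(5865) + 255 = 278 + 2√(5865), so γ^2 - 278 = 2√(5865); squaring, (γ^2 - 278)^2 = 4·5865, i.e. γ^4 - 556γ^2 + 77284 - 23460 = 0, i.e. γ^4 - 556γ^2 + 53824 = 0. So γ is a root of x^4 - 556x^2 + 53824. This polynomial is irreducible over Q: it has no rational root (each ±√23 ± √255 is irrational), and any factorization into two quadratics over Q would force √(5865) ∈ Q (pairing opposite roots) or √23, √255 ∈ Q (other pairings), all impossible. Hence [Q(γ):Q] = 4 = [Q(√23, √255):Q], so Q(γ) = Q(√23, √255).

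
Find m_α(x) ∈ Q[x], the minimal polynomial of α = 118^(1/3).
m_α(x) = x^3 - 118

α satisfies α^3 = 118, so x^3 - 118 annihilates α. By the rational root test, a rational root p/q (in lowest terms) of x^3 - 118 would satisfy p^3 = 118 q^3, forcing q = 1 and p^3 = 118; but 118 is not a perfect cube, contradiction. A monic cubic over Q with no rational root is irreducible (any nontrivial factorization would include a linear factor). Hence x^3 - 118 is the minimal polynomial of α, and in particular [Q(α):Q] = 3.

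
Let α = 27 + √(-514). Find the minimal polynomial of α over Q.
m_α(x) = x^2 - 54x + 1243

From α - 27 = √(-514), squaring gives (α - 27)^2 = -514, i.e. α^2 - 54α + 729 = -514, so α^2 - 54α + 1243 = 0. The discriminant of x^2 - 54x + 1243 is (-54)^2 - 4·(1243) = 2916 - 4972 = -2056, and 4·(-514) is not a perfect square in Q since -514 is squarefree and ≠ 1. Hence x^2 - 54x + 1243 is irreducible over Q and is the minimal polynomial of α.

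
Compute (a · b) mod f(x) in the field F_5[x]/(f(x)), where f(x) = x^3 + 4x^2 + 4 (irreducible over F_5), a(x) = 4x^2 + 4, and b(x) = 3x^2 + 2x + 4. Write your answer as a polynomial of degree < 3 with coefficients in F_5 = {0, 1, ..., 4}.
a · b ≡ 3x^2 + 1 (mod f(x))

Multiply in F_5[x]: a(x)·b(x) = (4x^2 + 4)·(3x^2 + 2x + 4) = 2x^4 + 3x^3 + 3x^2 + 3x + 1. This has degree ≥ 3, so divide by f(x) over F_5: 2x^4 + 3x^3 + 3x^2 + 3x + 1 = (2x)·(x^3 + 4x^2 + 4) + (3x^2 + 1). Hence a·b ≡ 3x^2 + 1 (mod f). (F_5[x]/(f) is a field with 5^3 = 125 elements since f is irreducible of degree 3.)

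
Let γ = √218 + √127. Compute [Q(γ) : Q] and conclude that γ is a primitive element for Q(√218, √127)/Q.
[Q(γ) : Q] = 4 (equivalently, Q(γ) = Q(√218, √127))

Obviously Q(γ) ⊆ Q(√218, √127), and [Q(√218, √127):Q] = 4 (since 218, 127 are distinct squarefree integers > 1 with 27686 not a perfect square). To show equality we compute the minimal polynomial of γ. From γ = √218 + √127: γ^2 = 218 + 2√(27686) + 127 = 345 + 2√(27686), so γ^2 - 345 = 2√(27686); squaring, (γ^2 - 345)^2 = 4·27686, i.e. γ^4 - 690γ^2 + 119025 - 110744 = 0, i.e. γ^4 - 690γ^2 + 8281 = 0. So γ is a root of x^4 - 690x^2 + 8281. This polynomial is irreducible over Q: it has no rational root (each ±√218 ± √127 is irrational), and any factorization into two quadratics over Q would force √(27686) ∈ Q (pairing opposite roots) or √218, √127 ∈ Q (other pairings), all impossible. Hence [Q(γ):Q] = 4 = [Q(√218, √127):Q], so Q(γ) = Q(√218, √127).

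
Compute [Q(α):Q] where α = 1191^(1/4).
[Q(α):Q] = 4

α is a root of x^4 - 1191. By Eisenstein's criterion at the prime p = 3 (which divides the constant term 1191 but p^2 = 9 does not, since 1191 is squarefree), x^4 - 1191 is irreducible over Q. Hence [Q(α):Q] = 4.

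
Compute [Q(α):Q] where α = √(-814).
[Q(α):Q] = 2

[Q(α):Q] equals the degree of the minimal polynomial of α. Here α^2 = -814 and x^2 + 814 is irreducible (d = -814 is squarefree, ≠ 1, hence not a square), so deg(m_α) = 2. Thus [Q(α):Q] = 2.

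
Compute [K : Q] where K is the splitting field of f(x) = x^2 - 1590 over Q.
[K : Q] = 2

f(x) = x^2 - 1590 factors as (x - √1590)(x + √1590). The splitting field is K = Q(√1590). Since 1590 is squarefree and > 1, it is not a perfect square, so x^2 - 1590 is irreducible over Q and [Q(√1590) : Q] = 2. Hence [K : Q] = 2.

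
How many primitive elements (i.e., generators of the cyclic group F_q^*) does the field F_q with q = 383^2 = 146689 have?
There are φ(146688) = 48640 primitive elements

F_q^* is cyclic of order q - 1 = 146688. A cyclic group of order m has exactly φ(m) generators. Here m = 146688 = 2^8 · 3 · 191, so the number of primitive elements is φ(146688) = 48640.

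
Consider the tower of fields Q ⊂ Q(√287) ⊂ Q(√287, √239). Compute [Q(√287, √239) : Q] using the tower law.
[Q(√287, √239) : Q] = 4

[Q(√287):Q] = 2 (min poly x^2 - 287, irreducible since 287 is squarefree > 1). For the top step, suppose √239 ∈ Q(√287), say √239 = c + d√287 with c, d ∈ Q. Squaring: 239 = c^2 + 287d^2 + 2cd√287. Since √287 ∉ Q this forces 2cd = 0. If d = 0 then √239 = c ∈ Q, contradicting 239 squarefree > 1. If c = 0 then 239 = 287d^2, so 287·239 = (287d)^2 is a perfect square in Q — but 287·239 = 68593 is not a perfect square (since 287 and 239 are distinct squarefree integers). Contradiction. Hence √239 ∉ Q(√287), so x^2 - 239 stays irreducible over Q(√287) and [Q(√287, √239) : Q(√287)] = 2. By the tower law, [Q(√287, √239) : Q] = 2 · 2 = 4.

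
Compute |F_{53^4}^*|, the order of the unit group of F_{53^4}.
|F_{53^4}^*| = 7890480

F_{53^4} has 53^4 = 7890481 elements; its multiplicative group consists of all nonzero elements, so |F_{53^4}^*| = 7890481 - 1 = 7890480. (It is cyclic since any finite subgroup of the multiplicative group of a field is cyclic.)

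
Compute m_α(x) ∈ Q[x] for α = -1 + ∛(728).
m_α(x) = x^3 + 3x^2 + 3x - 727

Set β = α + 1 = ∛(728), so β^3 = 728. Then (α + 1)^3 - 728 = 0, i.e. α is a root of g(x) = (x + 1)^3 - 728 = x^3 + 3x^2 + 3x - 727. Since g(x) = h(x + 1) where h(x) = x^3 - 728, and h is irreducible over Q (because 728 is not a perfect cube, so h has no rational root, and a monic cubic with no rational root is irreducible), g is also irreducible (irreducibility is preserved under the substitution x → x + 1). Hence m_α(x) = x^3 + 3x^2 + 3x - 727.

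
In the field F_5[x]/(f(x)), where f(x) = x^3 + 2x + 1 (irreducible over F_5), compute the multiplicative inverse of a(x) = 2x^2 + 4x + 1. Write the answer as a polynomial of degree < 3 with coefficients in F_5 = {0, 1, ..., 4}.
a(x)^(-1) ≡ x^2 + x + 2 (mod f(x))

Since f is irreducible over F_5, F_5[x]/(f) is a field and a(x) ≠ 0 has an inverse. Apply the extended Euclidean algorithm to f(x) and a(x) in F_5[x]: f(x) = (3x + 4)·a(x) + (3x + 2);  a(x) = (4x + 2)·(3x + 2) + (2). The last nonzero remainder is the constant 2 = gcd(f, a) in F_5. Back-substituting through the division chain expresses 2 = s(x)·a(x) + t(x)·f(x) with s(x) ≡ 2x^2 + 2x + 4 (mod f), so (2x^2 + 2x + 4)·a(x) ≡ 2 (mod f). Multiplying by 2^(-1) ≡ 3 in F_5 gives a(x)^(-1) ≡ 3·(2x^2 + 2x + 4) ≡ x^2 + x + 2 (mod f). Check: (2x^2 + 4x + 1)·(x^2 + x + 2) = 2x^4 + x^3 + 4x^2 + 4x + 2 ≡ 1 (mod x^3 + 2x + 1).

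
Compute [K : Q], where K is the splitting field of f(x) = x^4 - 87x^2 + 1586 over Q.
[K : Q] = 4

Solving the quadratic in x^2: x^2 = (87 ± √(87^2 - 4·1586))/2 = (87 ± √1225)/2 = (87 ± 35)/2, giving x^2 = 61 or x^2 = 26. So f(x) = (x^2 - 61)(x^2 - 26) and the roots of f are ±√61, ±√26. Hence the splitting field is K = Q(√61, √26). Since 61 and 26 are distinct squarefree integers > 1, their product 1586 is not a perfect square, so √26 ∉ Q(√61). By the tower law [K:Q] = [Q(√61,√26):Q(√61)] · [Q(√61):Q] = 2 · 2 = 4.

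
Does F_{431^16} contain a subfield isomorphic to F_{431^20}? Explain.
No: F_{431^20} is not a subfield of F_{431^16}

F_{p^m} embeds in F_{p^n} iff m | n. Here 20 ∤ 16 (since 16 = 0·20 + 16 with remainder 16 ≠ 0), so F_{431^20} is not a subfield of F_{431^16}. Equivalently: if it were, the tower law would give 20 = [F_{431^20}:F_431] dividing [F_{431^16}:F_431] = 16, contradiction.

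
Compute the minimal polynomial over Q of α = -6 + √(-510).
m_α(x) = x^2 + 12x + 546

From α + 6 = √(-510), squaring gives (α + 6)^2 = -510, i.e. α^2 + 12α + 36 = -510, so α^2 + 12α + 546 = 0. The discriminant of x^2 + 12x + 546 is (12)^2 - 4·(546) = 144 - 2184 = -2040, and 4·(-510) is not a perfect square in Q since -510 is squarefree and ≠ 1. Hence x^2 + 12x + 546 is irreducible over Q and is the minimal polynomial of α.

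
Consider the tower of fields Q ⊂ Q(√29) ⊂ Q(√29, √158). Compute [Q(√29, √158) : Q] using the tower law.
[Q(√29, √158) : Q] = 4

[Q(√29):Q] = 2 (min poly x^2 - 29, irreducible since 29 is squarefree > 1). For the top step, suppose √158 ∈ Q(√29), say √158 = c + d√29 with c, d ∈ Q. Squaring: 158 = c^2 + 29d^2 + 2cd√29. Since √29 ∉ Q this forces 2cd = 0. If d = 0 then √158 = c ∈ Q, contradicting 158 squarefree > 1. If c = 0 then 158 = 29d^2, so 29·158 = (29d)^2 is a perfect square in Q — but 29·158 = 4582 is not a perfect square (since 29 and 158 are distinct squarefree integers). Contradiction. Hence √158 ∉ Q(√29), so x^2 - 158 stays irreducible over Q(√29) and [Q(√29, √158) : Q(√29)] = 2. By the tower law, [Q(√29, √158) : Q] = 2 · 2 = 4.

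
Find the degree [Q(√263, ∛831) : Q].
[Q(√263, ∛831) : Q] = 6

Let L = Q(√263, ∛831). Since Q(√263) ⊂ L and [Q(√263):Q] = 2, the tower law gives 2 | [L:Q]. Likewise Q(∛831) ⊂ L with [Q(∛831):Q] = 3 (because 831 is not a perfect cube), so 3 | [L:Q]. As gcd(2,3) = 1, [L:Q] is divisible by 6. Conversely L is generated over Q by √263 and ∛831, so [L:Q] ≤ 2·3 = 6. Therefore [Q(√263, ∛831) : Q] = 6.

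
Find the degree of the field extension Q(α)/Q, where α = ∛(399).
[Q(α):Q] = 3

The minimal polynomial of α is x^3 - 399, irreducible over Q since 399 is not a perfect cube (so x^3 - 399 has no rational root). Hence [Q(α):Q] = deg(m_α) = 3.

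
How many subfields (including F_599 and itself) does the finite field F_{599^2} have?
F_{599^2} has 2 subfields

The subfields of F_{p^n} are exactly the fields F_{p^d} for d | n (each is the fixed field of the unique index-d subgroup of Gal(F_{p^n}/F_p) ≅ Z/nZ). The divisors of n = 2 are {1, 2}, giving 2 subfields: F_{599^1}, F_{599^2}.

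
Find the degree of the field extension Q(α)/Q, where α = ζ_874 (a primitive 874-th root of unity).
[Q(α):Q] = 396

The minimal polynomial of ζ_874 over Q is the 874-th cyclotomic polynomial Φ_874(x), which is irreducible over Q and has degree φ(874) = 396. Hence [Q(α):Q] = φ(874) = 396.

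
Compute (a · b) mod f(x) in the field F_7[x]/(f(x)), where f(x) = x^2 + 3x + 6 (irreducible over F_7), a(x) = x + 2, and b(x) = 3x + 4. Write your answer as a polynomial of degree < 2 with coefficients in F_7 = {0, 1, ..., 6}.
a · b ≡ x + 4 (mod f(x))

Multiply in F_7[x]: a(x)·b(x) = (x + 2)·(3x + 4) = 3x^2 + 3x + 1. This has degree ≥ 2, so divide by f(x) over F_7: 3x^2 + 3x + 1 = (3)·(x^2 + 3x + 6) + (x + 4). Hence a·b ≡ x + 4 (mod f). (F_7[x]/(f) is a field with 7^2 = 49 elements since f is irreducible of degree 2.)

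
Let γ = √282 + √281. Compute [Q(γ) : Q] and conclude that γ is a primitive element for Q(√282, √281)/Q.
[Q(γ) : Q] = 4 (equivalently, Q(γ) = Q(√282, √281))

Obviously Q(γ) ⊆ Q(√282, √281), and [Q(√282, √281):Q] = 4 (since 282, 281 are distinct squarefree integers > 1 with 79242 not a perfect square). To show equality we compute the minimal polynomial of γ. From γ = √282 + √281: γ^2 = 282 + 2√(79242) + 281 = 563 + 2√(79242), so γ^2 - 563 = 2√(79242); squaring, (γ^2 - 563)^2 = 4·79242, i.e. γ^4 - 1126γ^2 + 316969 - 316968 = 0, i.e. γ^4 - 1126γ^2 + 1 = 0. So γ is a root of x^4 - 1126x^2 + 1. This polynomial is irreducible over Q: it has no rational root (each ±√282 ± √281 is irrational), and any factorization into two quadratics over Q would force √(79242) ∈ Q (pairing opposite roots) or √282, √281 ∈ Q (other pairings), all impossible. Hence [Q(γ):Q] = 4 = [Q(√282, √281):Q], so Q(γ) = Q(√282, √281).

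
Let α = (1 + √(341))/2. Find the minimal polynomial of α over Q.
m_α(x) = x^2 - x - 85

From 2α - 1 = √(341), squaring gives (2α - 1)^2 = 341, i.e. 4α^2 - 4α + 1 = 341, so α^2 - α + (1 - 341)/4 = 0. Since 341 ≡ 1 (mod 4), (1 - 341)/4 = -85 ∈ Z. The polynomial x^2 - x - 85 has discriminant 1 - 4·(-85) = 341, which is not a perfect square in Q (d = 341 is squarefree and ≠ 1), so x^2 - x - 85 is irreducible over Q. It is the minimal polynomial of α.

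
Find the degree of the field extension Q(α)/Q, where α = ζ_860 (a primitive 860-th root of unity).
[Q(α):Q] = 336

The minimal polynomial of ζ_860 over Q is the 860-th cyclotomic polynomial Φ_860(x), which is irreducible over Q and has degree φ(860) = 336. Hence [Q(α):Q] = φ(860) = 336.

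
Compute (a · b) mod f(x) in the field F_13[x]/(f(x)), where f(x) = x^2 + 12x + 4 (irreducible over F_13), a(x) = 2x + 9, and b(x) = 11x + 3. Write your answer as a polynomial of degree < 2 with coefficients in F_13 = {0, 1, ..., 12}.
a · b ≡ 10x + 4 (mod f(x))

Multiply in F_13[x]: a(x)·b(x) = (2x + 9)·(11x + 3) = 9x^2 + x + 1. This has degree ≥ 2, so divide by f(x) over F_13: 9x^2 + x + 1 = (9)·(x^2 + 12x + 4) + (10x + 4). Hence a·b ≡ 10x + 4 (mod f). (F_13[x]/(f) is a field with 13^2 = 169 elements since f is irreducible of degree 2.)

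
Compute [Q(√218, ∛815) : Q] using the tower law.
[Q(√218, ∛815) : Q] = 6

Let L = Q(√218, ∛815). Since Q(√218) ⊂ L and [Q(√218):Q] = 2, the tower law gives 2 | [L:Q]. Likewise Q(∛815) ⊂ L with [Q(∛815):Q] = 3 (because 815 is not a perfect cube), so 3 | [L:Q]. As gcd(2,3) = 1, [L:Q] is divisible by 6. Conversely L is generated over Q by √218 and ∛815, so [L:Q] ≤ 2·3 = 6. Therefore [Q(√218, ∛815) : Q] = 6.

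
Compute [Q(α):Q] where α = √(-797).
[Q(α):Q] = 2

[Q(α):Q] equals the degree of the minimal polynomial of α. Here α^2 = -797 and x^2 + 797 is irreducible (d = -797 is squarefree, ≠ 1, hence not a square), so deg(m_α) = 2. Thus [Q(α):Q] = 2.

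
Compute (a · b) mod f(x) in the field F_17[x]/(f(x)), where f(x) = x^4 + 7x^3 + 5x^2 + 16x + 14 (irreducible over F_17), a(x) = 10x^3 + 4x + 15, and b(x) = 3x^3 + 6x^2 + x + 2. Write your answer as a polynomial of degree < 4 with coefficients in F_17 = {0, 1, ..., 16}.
a · b ≡ 8x^3 + 14x^2 + 2x + 8 (mod f(x))

Multiply in F_17[x]: a(x)·b(x) = (10x^3 + 4x + 15)·(3x^3 + 6x^2 + x + 2) = 13x^6 + 9x^5 + 5x^4 + 4x^3 + 9x^2 + 6x + 13. This has degree ≥ 4, so divide by f(x) over F_17: 13x^6 + 9x^5 + 5x^4 + 4x^3 + 9x^2 + 6x + 13 = (13x^2 + 3x + 4)·(x^4 + 7x^3 + 5x^2 + 16x + 14) + (8x^3 + 14x^2 + 2x + 8). Hence a·b ≡ 8x^3 + 14x^2 + 2x + 8 (mod f). (F_17[x]/(f) is a field with 17^4 = 83521 elements since f is irreducible of degree 4.)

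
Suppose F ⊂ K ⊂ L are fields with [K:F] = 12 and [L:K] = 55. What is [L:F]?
[L:F] = 660

The tower law says that for any tower of field extensions F ⊂ K ⊂ L with finite degrees, [L:F] = [L:K] · [K:F]. Here this gives [L:F] = 55 · 12 = 660.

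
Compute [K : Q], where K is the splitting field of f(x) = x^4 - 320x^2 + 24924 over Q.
[K : Q] = 4

Solving the quadratic in x^2: x^2 = (320 ± √(320^2 - 4·24924))/2 = (320 ± √2704)/2 = (320 ± 52)/2, giving x^2 = 134 or x^2 = 186. So f(x) = (x^2 - 134)(x^2 - 186) and the roots of f are ±√134, ±√186. Hence the splitting field is K = Q(√134, √186). Since 134 and 186 are distinct squarefree integers > 1, their product 24924 is not a perfect square, so √186 ∉ Q(√134). By the tower law [K:Q] = [Q(√134,√186):Q(√134)] · [Q(√134):Q] = 2 · 2 = 4.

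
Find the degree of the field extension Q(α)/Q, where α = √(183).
[Q(α):Q] = 2

[Q(α):Q] equals the degree of the minimal polynomial of α. Here α^2 = 183 and x^2 - 183 is irreducible (d = 183 is squarefree, ≠ 1, hence not a square), so deg(m_α) = 2. Thus [Q(α):Q] = 2.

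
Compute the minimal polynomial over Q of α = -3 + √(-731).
m_α(x) = x^2 + 6x + 740

From α + 3 = √(-731), squaring gives (α + 3)^2 = -731, i.e. α^2 + 6α + 9 = -731, so α^2 + 6α + 740 = 0. The discriminant of x^2 + 6x + 740 is (6)^2 - 4·(740) = 36 - 2960 = -2924, and 4·(-731) is not a perfect square in Q since -731 is squarefree and ≠ 1. Hence x^2 + 6x + 740 is irreducible over Q and is the minimal polynomial of α.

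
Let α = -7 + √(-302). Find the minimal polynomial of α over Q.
m_α(x) = x^2 + 14x + 351

From α + 7 = √(-302), squaring gives (α + 7)^2 = -302, i.e. α^2 + 14α + 49 = -302, so α^2 + 14α + 351 = 0. The discriminant of x^2 + 14x + 351 is (14)^2 - 4·(351) = 196 - 1404 = -1208, and 4·(-302) is not a perfect square in Q since -302 is squarefree and ≠ 1. Hence x^2 + 14x + 351 is irreducible over Q and is the minimal polynomial of α.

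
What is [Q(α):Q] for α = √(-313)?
[Q(α):Q] = 2

[Q(α):Q] equals the degree of the minimal polynomial of α. Here α^2 = -313 and x^2 + 313 is irreducible (d = -313 is squarefree, ≠ 1, hence not a square), so deg(m_α) = 2. Thus [Q(α):Q] = 2.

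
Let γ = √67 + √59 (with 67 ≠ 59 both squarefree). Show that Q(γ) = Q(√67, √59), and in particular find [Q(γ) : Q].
[Q(γ) : Q] = 4 (equivalently, Q(γ) = Q(√67, √59))

Obviously Q(γ) ⊆ Q(√67, √59), and [Q(√67, √59):Q] = 4 (since 67, 59 are distinct squarefree integers > 1 with 3953 not a perfect square). To show equality we compute the minimal polynomial of γ. From γ = √67 + √59: γ^2 = 67 + 2√(3953) + 59 = 126 + 2√(3953), so γ^2 - 126 = 2√(3953); squaring, (γ^2 - 126)^2 = 4·3953, i.e. γ^4 - 252γ^2 + 15876 - 15812 = 0, i.e. γ^4 - 252γ^2 + 64 = 0. So γ is a root of x^4 - 252x^2 + 64. This polynomial is irreducible over Q: it has no rational root (each ±√67 ± √59 is irrational), and any factorization into two quadratics over Q would force √(3953) ∈ Q (pairing opposite roots) or √67, √59 ∈ Q (other pairings), all impossible. Hence [Q(γ):Q] = 4 = [Q(√67, √59):Q], so Q(γ) = Q(√67, √59).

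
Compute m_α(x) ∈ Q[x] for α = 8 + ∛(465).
m_α(x) = x^3 - 24x^2 + 192x - 977

Set β = α - 8 = ∛(465), so β^3 = 465. Then (α - 8)^3 - 465 = 0, i.e. α is a root of g(x) = (x - 8)^3 - 465 = x^3 - 24x^2 + 192x - 977. Since g(x) = h(x - 8) where h(x) = x^3 - 465, and h is irreducible over Q (because 465 is not a perfect cube, so h has no rational root, and a monic cubic with no rational root is irreducible), g is also irreducible (irreducibility is preserved under the substitution x → x - 8). Hence m_α(x) = x^3 - 24x^2 + 192x - 977.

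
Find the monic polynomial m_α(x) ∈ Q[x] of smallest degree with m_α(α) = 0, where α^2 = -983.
m_α(x) = x^2 + 983

α satisfies α^2 + 983 = 0, so x^2 + 983 annihilates α. Since d = -983 is squarefree and ≠ 1, it is not a perfect square in Q, so x^2 + 983 has no rational root and is therefore irreducible over Q (a degree-2 polynomial over a field is irreducible iff it has no root). Hence m_α(x) = x^2 + 983.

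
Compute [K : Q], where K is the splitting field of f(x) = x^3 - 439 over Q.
[K : Q] = 6

The roots of x^3 - 439 are ∛439, ω∛439, ω^2∛439 where ω = e^(2πi/3) is a primitive cube root of unity, so K = Q(∛439, ω). Now [Q(∛439):Q] = 3 (since 439 is not a perfect cube, x^3 - 439 is irreducible) and [Q(ω):Q] = 2. Both 2 and 3 divide [K:Q], and [K:Q] ≤ 3·2 = 6, so [K:Q] = 6. (Equivalently: Q(∛439) ⊂ R but ω ∉ R, so [K : Q(∛439)] = 2.)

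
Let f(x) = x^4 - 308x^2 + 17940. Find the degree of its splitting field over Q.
[K : Q] = 4

Solving the quadratic in x^2: x^2 = (308 ± √(308^2 - 4·17940))/2 = (308 ± √23104)/2 = (308 ± 152)/2, giving x^2 = 78 or x^2 = 230. So f(x) = (x^2 - 78)(x^2 - 230) and the roots of f are ±√78, ±√230. Hence the splitting field is K = Q(√78, √230). Since 78 and 230 are distinct squarefree integers > 1, their product 17940 is not a perfect square, so √230 ∉ Q(√78). By the tower law [K:Q] = [Q(√78,√230):Q(√78)] · [Q(√78):Q] = 2 · 2 = 4.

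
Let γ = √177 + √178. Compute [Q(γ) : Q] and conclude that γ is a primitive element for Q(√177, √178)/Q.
[Q(γ) : Q] = 4 (equivalently, Q(γ) = Q(√177, √178))

Obviously Q(γ) ⊆ Q(√177, √178), and [Q(√177, √178):Q] = 4 (since 177, 178 are distinct squarefree integers > 1 with 31506 not a perfect square). To show equality we compute the minimal polynomial of γ. From γ = √177 + √178: γ^2 = 177 + 2√(31506) + 178 = 355 + 2√(31506), so γ^2 - 355 = 2√(31506); squaring, (γ^2 - 355)^2 = 4·31506, i.e. γ^4 - 710γ^2 + 126025 - 126024 = 0, i.e. γ^4 - 710γ^2 + 1 = 0. So γ is a root of x^4 - 710x^2 + 1. This polynomial is irreducible over Q: it has no rational root (each ±√177 ± √178 is irrational), and any factorization into two quadratics over Q would force √(31506) ∈ Q (pairing opposite roots) or √177, √178 ∈ Q (other pairings), all impossible. Hence [Q(γ):Q] = 4 = [Q(√177, √178):Q], so Q(γ) = Q(√177, √178).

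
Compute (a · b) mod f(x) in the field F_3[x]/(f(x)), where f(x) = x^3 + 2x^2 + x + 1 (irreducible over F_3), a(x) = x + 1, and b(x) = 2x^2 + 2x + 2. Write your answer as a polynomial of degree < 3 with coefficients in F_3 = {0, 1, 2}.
a · b ≡ 2x (mod f(x))

Multiply in F_3[x]: a(x)·b(x) = (x + 1)·(2x^2 + 2x + 2) = 2x^3 + x^2 + x + 2. This has degree ≥ 3, so divide by f(x) over F_3: 2x^3 + x^2 + x + 2 = (2)·(x^3 + 2x^2 + x + 1) + (2x). Hence a·b ≡ 2x (mod f). (F_3[x]/(f) is a field with 3^3 = 27 elements since f is irreducible of degree 3.)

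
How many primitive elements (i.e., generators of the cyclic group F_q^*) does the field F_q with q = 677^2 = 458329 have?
There are φ(458328) = 139776 primitive elements

F_q^* is cyclic of order q - 1 = 458328. A cyclic group of order m has exactly φ(m) generators. Here m = 458328 = 2^3 · 3 · 13^2 · 113, so the number of primitive elements is φ(458328) = 139776.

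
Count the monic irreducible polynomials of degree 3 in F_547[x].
There are 54555592 monic irreducible polynomials of degree 3 over F_547

Each element of F_{547^3} that lies in no proper subfield is a root of exactly one monic irreducible of degree 3 over F_547, and each such polynomial has 3 distinct roots in F_{547^3}. By Möbius inversion the count is N_547(3) = (1/3) Σ_{d|3} μ(3/d) · 547^d = (1/3)(μ(3)·547^1 + μ(1)·547^3) = 163666776/3 = 54555592.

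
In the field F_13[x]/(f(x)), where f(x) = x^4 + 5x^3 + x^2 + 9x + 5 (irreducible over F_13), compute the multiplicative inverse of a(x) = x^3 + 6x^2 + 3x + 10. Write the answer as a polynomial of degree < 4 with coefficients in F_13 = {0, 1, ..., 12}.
a(x)^(-1) ≡ 6x^3 + 9x^2 + 6x + 9 (mod f(x))

Since f is irreducible over F_13, F_13[x]/(f) is a field and a(x) ≠ 0 has an inverse. Apply the extended Euclidean algorithm to f(x) and a(x) in F_13[x]: f(x) = (x + 12)·a(x) + (4x^2 + 2x + 2);  a(x) = (10x + 3)·(4x^2 + 2x + 2) + (3x + 4);  (4x^2 + 2x + 2) = (10x + 9)·(3x + 4) + (5). The last nonzero remainder is the constant 5 = gcd(f, a) in F_13. Back-substituting through the division chain expresses 5 = s(x)·a(x) + t(x)·f(x) with s(x) ≡ 4x^3 + 6x^2 + 4x + 6 (mod f), so (4x^3 + 6x^2 + 4x + 6)·a(x) ≡ 5 (mod f). Multiplying by 5^(-1) ≡ 8 in F_13 gives a(x)^(-1) ≡ 8·(4x^3 + 6x^2 + 4x + 6) ≡ 6x^3 + 9x^2 + 6x + 9 (mod f). Check: (x^3 + 6x^2 + 3x + 10)·(6x^3 + 9x^2 + 6x + 9) = 6x^6 + 6x^5 + 2x^3 + 6x^2 + 9x + 12 ≡ 1 (mod x^4 + 5x^3 + x^2 + 9x + 5).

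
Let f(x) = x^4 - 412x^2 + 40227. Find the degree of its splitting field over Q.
[K : Q] = 4

Solving the quadratic in x^2: x^2 = (412 ± √(412^2 - 4·40227))/2 = (412 ± √8836)/2 = (412 ± 94)/2, giving x^2 = 159 or x^2 = 253. So f(x) = (x^2 - 159)(x^2 - 253) and the roots of f are ±√159, ±√253. Hence the splitting field is K = Q(√159, √253). Since 159 and 253 are distinct squarefree integers > 1, their product 40227 is not a perfect square, so √253 ∉ Q(√159). By the tower law [K:Q] = [Q(√159,√253):Q(√159)] · [Q(√159):Q] = 2 · 2 = 4.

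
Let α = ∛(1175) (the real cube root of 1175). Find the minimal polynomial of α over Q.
m_α(x) = x^3 - 1175

α satisfies α^3 = 1175, so x^3 - 1175 annihilates α. By the rational root test, a rational root p/q (in lowest terms) of x^3 - 1175 would satisfy p^3 = 1175 q^3, forcing q = 1 and p^3 = 1175; but 1175 is not a perfect cube, contradiction. A monic cubic over Q with no rational root is irreducible (any nontrivial factorization would include a linear factor). Hence x^3 - 1175 is the minimal polynomial of α, and in particular [Q(α):Q] = 3.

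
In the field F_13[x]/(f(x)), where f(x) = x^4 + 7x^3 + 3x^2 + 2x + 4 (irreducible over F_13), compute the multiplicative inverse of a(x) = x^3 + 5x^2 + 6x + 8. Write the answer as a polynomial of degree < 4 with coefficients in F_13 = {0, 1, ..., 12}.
a(x)^(-1) ≡ 11x^3 + 9x^2 + x + 12 (mod f(x))

Since f is irreducible over F_13, F_13[x]/(f) is a field and a(x) ≠ 0 has an inverse. Apply the extended Euclidean algorithm to f(x) and a(x) in F_13[x]: f(x) = (x + 2)·a(x) + (8x + 1);  a(x) = (5x^2 + 4)·(8x + 1) + (4). The last nonzero remainder is the constant 4 = gcd(f, a) in F_13. Back-substituting through the division chain expresses 4 = s(x)·a(x) + t(x)·f(x) with s(x) ≡ 5x^3 + 10x^2 + 4x + 9 (mod f), so (5x^3 + 10x^2 + 4x + 9)·a(x) ≡ 4 (mod f). Multiplying by 4^(-1) ≡ 10 in F_13 gives a(x)^(-1) ≡ 10·(5x^3 + 10x^2 + 4x + 9) ≡ 11x^3 + 9x^2 + x + 12 (mod f). Check: (x^3 + 5x^2 + 6x + 8)·(11x^3 + 9x^2 + x + 12) = 11x^6 + 12x^5 + 8x^4 + 3x^3 + 8x^2 + 2x + 5 ≡ 1 (mod x^4 + 7x^3 + 3x^2 + 2x + 4).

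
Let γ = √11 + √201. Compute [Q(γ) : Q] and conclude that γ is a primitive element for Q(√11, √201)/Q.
[Q(γ) : Q] = 4 (equivalently, Q(γ) = Q(√11, √201))

Obviously Q(γ) ⊆ Q(√11, √201), and [Q(√11, √201):Q] = 4 (since 11, 201 are distinct squarefree integers > 1 with 2211 not a perfect square). To show equality we compute the minimal polynomial of γ. From γ = √11 + √201: γ^2 = 11 + 2√(2211) + 201 = 212 + 2√(2211), so γ^2 - 212 = 2√(2211); squaring, (γ^2 - 212)^2 = 4·2211, i.e. γ^4 - 424γ^2 + 44944 - 8844 = 0, i.e. γ^4 - 424γ^2 + 36100 = 0. So γ is a root of x^4 - 424x^2 + 36100. This polynomial is irreducible over Q: it has no rational root (each ±√11 ± √201 is irrational), and any factorization into two quadratics over Q would force √(2211) ∈ Q (pairing opposite roots) or √11, √201 ∈ Q (other pairings), all impossible. Hence [Q(γ):Q] = 4 = [Q(√11, √201):Q], so Q(γ) = Q(√11, √201).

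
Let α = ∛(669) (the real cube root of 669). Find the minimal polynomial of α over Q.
m_α(x) = x^3 - 669

α satisfies α^3 = 669, so x^3 - 669 annihilates α. By the rational root test, a rational root p/q (in lowest terms) of x^3 - 669 would satisfy p^3 = 669 q^3, forcing q = 1 and p^3 = 669; but 669 is not a perfect cube, contradiction. A monic cubic over Q with no rational root is irreducible (any nontrivial factorization would include a linear factor). Hence x^3 - 669 is the minimal polynomial of α, and in particular [Q(α):Q] = 3.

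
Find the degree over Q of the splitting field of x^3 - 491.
[K : Q] = 6

The roots of x^3 - 491 are ∛491, ω∛491, ω^2∛491 where ω = e^(2πi/3) is a primitive cube root of unity, so K = Q(∛491, ω). Now [Q(∛491):Q] = 3 (since 491 is not a perfect cube, x^3 - 491 is irreducible) and [Q(ω):Q] = 2. Both 2 and 3 divide [K:Q], and [K:Q] ≤ 3·2 = 6, so [K:Q] = 6. (Equivalently: Q(∛491) ⊂ R but ω ∉ R, so [K : Q(∛491)] = 2.)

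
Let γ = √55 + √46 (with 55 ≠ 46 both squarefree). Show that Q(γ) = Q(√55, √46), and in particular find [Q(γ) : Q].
[Q(γ) : Q] = 4 (equivalently, Q(γ) = Q(√55, √46))

Obviously Q(γ) ⊆ Q(√55, √46), and [Q(√55, √46):Q] = 4 (since 55, 46 are distinct squarefree integers > 1 with 2530 not a perfect square). To show equality we compute the minimal polynomial of γ. From γ = √55 + √46: γ^2 = 55 + 2√(2530) + 46 = 101 + 2√(2530), so γ^2 - 101 = 2√(2530); squaring, (γ^2 - 101)^2 = 4·2530, i.e. γ^4 - 202γ^2 + 10201 - 10120 = 0, i.e. γ^4 - 202γ^2 + 81 = 0. So γ is a root of x^4 - 202x^2 + 81. This polynomial is irreducible over Q: it has no rational root (each ±√55 ± √46 is irrational), and any factorization into two quadratics over Q would force √(2530) ∈ Q (pairing opposite roots) or √55, √46 ∈ Q (other pairings), all impossible. Hence [Q(γ):Q] = 4 = [Q(√55, √46):Q], so Q(γ) = Q(√55, √46).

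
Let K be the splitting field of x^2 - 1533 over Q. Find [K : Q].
[K : Q] = 2

f(x) = x^2 - 1533 factors as (x - √1533)(x + √1533). The splitting field is K = Q(√1533). Since 1533 is squarefree and > 1, it is not a perfect square, so x^2 - 1533 is irreducible over Q and [Q(√1533) : Q] = 2. Hence [K : Q] = 2.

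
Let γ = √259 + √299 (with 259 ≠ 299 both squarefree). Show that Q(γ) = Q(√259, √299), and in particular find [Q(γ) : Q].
[Q(γ) : Q] = 4 (equivalently, Q(γ) = Q(√259, √299))

Obviously Q(γ) ⊆ Q(√259, √299), and [Q(√259, √299):Q] = 4 (since 259, 299 are distinct squarefree integers > 1 with 77441 not a perfect square). To show equality we compute the minimal polynomial of γ. From γ = √259 + √299: γ^2 = 259 + 2√(77441) + 299 = 558 + 2√(77441), so γ^2 - 558 = 2√(77441); squaring, (γ^2 - 558)^2 = 4·77441, i.e. γ^4 - 1116γ^2 + 311364 - 309764 = 0, i.e. γ^4 - 1116γ^2 + 1600 = 0. So γ is a root of x^4 - 1116x^2 + 1600. This polynomial is irreducible over Q: it has no rational root (each ±√259 ± √299 is irrational), and any factorization into two quadratics over Q would force √(77441) ∈ Q (pairing opposite roots) or √259, √299 ∈ Q (other pairings), all impossible. Hence [Q(γ):Q] = 4 = [Q(√259, √299):Q], so Q(γ) = Q(√259, √299).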